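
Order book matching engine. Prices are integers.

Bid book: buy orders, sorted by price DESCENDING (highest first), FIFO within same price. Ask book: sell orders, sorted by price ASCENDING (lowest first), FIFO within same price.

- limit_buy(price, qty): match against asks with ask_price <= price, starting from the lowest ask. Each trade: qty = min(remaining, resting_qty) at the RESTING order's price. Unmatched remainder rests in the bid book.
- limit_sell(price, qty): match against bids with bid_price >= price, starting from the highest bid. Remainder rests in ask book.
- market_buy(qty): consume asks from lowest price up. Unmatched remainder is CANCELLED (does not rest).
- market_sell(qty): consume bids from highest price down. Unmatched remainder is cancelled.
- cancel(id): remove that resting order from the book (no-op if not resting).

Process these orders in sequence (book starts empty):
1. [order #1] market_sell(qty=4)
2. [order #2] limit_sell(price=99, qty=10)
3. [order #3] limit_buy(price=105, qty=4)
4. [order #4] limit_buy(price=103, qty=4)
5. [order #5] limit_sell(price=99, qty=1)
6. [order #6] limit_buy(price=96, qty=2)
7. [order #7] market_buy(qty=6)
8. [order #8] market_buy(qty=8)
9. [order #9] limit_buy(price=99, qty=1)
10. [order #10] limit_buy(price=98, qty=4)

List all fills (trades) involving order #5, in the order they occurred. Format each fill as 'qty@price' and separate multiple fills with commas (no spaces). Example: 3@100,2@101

After op 1 [order #1] market_sell(qty=4): fills=none; bids=[-] asks=[-]
After op 2 [order #2] limit_sell(price=99, qty=10): fills=none; bids=[-] asks=[#2:10@99]
After op 3 [order #3] limit_buy(price=105, qty=4): fills=#3x#2:4@99; bids=[-] asks=[#2:6@99]
After op 4 [order #4] limit_buy(price=103, qty=4): fills=#4x#2:4@99; bids=[-] asks=[#2:2@99]
After op 5 [order #5] limit_sell(price=99, qty=1): fills=none; bids=[-] asks=[#2:2@99 #5:1@99]
After op 6 [order #6] limit_buy(price=96, qty=2): fills=none; bids=[#6:2@96] asks=[#2:2@99 #5:1@99]
After op 7 [order #7] market_buy(qty=6): fills=#7x#2:2@99 #7x#5:1@99; bids=[#6:2@96] asks=[-]
After op 8 [order #8] market_buy(qty=8): fills=none; bids=[#6:2@96] asks=[-]
After op 9 [order #9] limit_buy(price=99, qty=1): fills=none; bids=[#9:1@99 #6:2@96] asks=[-]
After op 10 [order #10] limit_buy(price=98, qty=4): fills=none; bids=[#9:1@99 #10:4@98 #6:2@96] asks=[-]

Answer: 1@99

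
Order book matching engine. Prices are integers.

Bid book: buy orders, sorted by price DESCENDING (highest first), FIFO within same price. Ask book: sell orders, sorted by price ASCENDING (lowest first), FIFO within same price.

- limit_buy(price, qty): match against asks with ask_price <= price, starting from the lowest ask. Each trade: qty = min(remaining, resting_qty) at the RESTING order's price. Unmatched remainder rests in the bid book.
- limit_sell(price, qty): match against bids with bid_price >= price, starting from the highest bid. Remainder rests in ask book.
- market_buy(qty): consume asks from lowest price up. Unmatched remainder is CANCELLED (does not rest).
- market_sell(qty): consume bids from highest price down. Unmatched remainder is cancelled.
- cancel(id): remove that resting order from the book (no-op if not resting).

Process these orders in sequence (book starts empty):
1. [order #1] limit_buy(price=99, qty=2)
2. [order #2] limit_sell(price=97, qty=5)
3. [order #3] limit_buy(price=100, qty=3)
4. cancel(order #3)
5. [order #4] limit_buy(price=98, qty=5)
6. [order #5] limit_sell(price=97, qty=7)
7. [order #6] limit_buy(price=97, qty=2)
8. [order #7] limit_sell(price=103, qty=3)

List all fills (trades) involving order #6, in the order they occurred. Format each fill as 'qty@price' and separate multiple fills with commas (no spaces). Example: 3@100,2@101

After op 1 [order #1] limit_buy(price=99, qty=2): fills=none; bids=[#1:2@99] asks=[-]
After op 2 [order #2] limit_sell(price=97, qty=5): fills=#1x#2:2@99; bids=[-] asks=[#2:3@97]
After op 3 [order #3] limit_buy(price=100, qty=3): fills=#3x#2:3@97; bids=[-] asks=[-]
After op 4 cancel(order #3): fills=none; bids=[-] asks=[-]
After op 5 [order #4] limit_buy(price=98, qty=5): fills=none; bids=[#4:5@98] asks=[-]
After op 6 [order #5] limit_sell(price=97, qty=7): fills=#4x#5:5@98; bids=[-] asks=[#5:2@97]
After op 7 [order #6] limit_buy(price=97, qty=2): fills=#6x#5:2@97; bids=[-] asks=[-]
After op 8 [order #7] limit_sell(price=103, qty=3): fills=none; bids=[-] asks=[#7:3@103]

Answer: 2@97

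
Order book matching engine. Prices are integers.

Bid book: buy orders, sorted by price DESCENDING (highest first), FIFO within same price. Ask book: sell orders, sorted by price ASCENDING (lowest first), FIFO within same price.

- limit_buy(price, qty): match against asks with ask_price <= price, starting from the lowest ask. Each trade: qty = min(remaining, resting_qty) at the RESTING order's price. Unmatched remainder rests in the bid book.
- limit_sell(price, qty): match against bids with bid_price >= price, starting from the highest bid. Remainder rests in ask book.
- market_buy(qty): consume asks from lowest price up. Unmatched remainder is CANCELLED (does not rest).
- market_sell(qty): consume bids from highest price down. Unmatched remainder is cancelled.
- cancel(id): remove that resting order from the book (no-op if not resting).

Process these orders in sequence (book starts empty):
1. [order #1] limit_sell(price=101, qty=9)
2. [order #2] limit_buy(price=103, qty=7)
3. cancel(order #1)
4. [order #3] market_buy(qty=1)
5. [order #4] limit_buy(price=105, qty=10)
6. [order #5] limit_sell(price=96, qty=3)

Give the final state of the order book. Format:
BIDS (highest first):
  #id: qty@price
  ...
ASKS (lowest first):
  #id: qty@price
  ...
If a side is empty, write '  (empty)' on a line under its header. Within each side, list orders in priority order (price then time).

Answer: BIDS (highest first):
  #4: 7@105
ASKS (lowest first):
  (empty)

Derivation:
After op 1 [order #1] limit_sell(price=101, qty=9): fills=none; bids=[-] asks=[#1:9@101]
After op 2 [order #2] limit_buy(price=103, qty=7): fills=#2x#1:7@101; bids=[-] asks=[#1:2@101]
After op 3 cancel(order #1): fills=none; bids=[-] asks=[-]
After op 4 [order #3] market_buy(qty=1): fills=none; bids=[-] asks=[-]
After op 5 [order #4] limit_buy(price=105, qty=10): fills=none; bids=[#4:10@105] asks=[-]
After op 6 [order #5] limit_sell(price=96, qty=3): fills=#4x#5:3@105; bids=[#4:7@105] asks=[-]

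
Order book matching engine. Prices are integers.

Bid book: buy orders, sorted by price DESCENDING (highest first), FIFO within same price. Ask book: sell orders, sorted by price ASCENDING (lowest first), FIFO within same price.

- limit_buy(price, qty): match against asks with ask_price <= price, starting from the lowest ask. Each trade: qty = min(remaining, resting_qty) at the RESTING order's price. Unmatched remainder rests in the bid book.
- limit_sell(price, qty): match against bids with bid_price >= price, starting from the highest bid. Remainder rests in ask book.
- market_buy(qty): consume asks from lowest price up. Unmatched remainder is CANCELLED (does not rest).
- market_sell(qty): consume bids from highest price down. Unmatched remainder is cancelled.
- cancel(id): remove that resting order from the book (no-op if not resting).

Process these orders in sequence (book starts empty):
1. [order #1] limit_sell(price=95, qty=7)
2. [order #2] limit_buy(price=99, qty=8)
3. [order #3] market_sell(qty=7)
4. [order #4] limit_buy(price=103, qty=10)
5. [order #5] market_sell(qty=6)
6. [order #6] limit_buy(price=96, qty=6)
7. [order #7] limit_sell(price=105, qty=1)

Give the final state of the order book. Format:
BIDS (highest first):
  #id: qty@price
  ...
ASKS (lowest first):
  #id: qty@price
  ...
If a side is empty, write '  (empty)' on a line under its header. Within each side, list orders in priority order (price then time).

After op 1 [order #1] limit_sell(price=95, qty=7): fills=none; bids=[-] asks=[#1:7@95]
After op 2 [order #2] limit_buy(price=99, qty=8): fills=#2x#1:7@95; bids=[#2:1@99] asks=[-]
After op 3 [order #3] market_sell(qty=7): fills=#2x#3:1@99; bids=[-] asks=[-]
After op 4 [order #4] limit_buy(price=103, qty=10): fills=none; bids=[#4:10@103] asks=[-]
After op 5 [order #5] market_sell(qty=6): fills=#4x#5:6@103; bids=[#4:4@103] asks=[-]
After op 6 [order #6] limit_buy(price=96, qty=6): fills=none; bids=[#4:4@103 #6:6@96] asks=[-]
After op 7 [order #7] limit_sell(price=105, qty=1): fills=none; bids=[#4:4@103 #6:6@96] asks=[#7:1@105]

Answer: BIDS (highest first):
  #4: 4@103
  #6: 6@96
ASKS (lowest first):
  #7: 1@105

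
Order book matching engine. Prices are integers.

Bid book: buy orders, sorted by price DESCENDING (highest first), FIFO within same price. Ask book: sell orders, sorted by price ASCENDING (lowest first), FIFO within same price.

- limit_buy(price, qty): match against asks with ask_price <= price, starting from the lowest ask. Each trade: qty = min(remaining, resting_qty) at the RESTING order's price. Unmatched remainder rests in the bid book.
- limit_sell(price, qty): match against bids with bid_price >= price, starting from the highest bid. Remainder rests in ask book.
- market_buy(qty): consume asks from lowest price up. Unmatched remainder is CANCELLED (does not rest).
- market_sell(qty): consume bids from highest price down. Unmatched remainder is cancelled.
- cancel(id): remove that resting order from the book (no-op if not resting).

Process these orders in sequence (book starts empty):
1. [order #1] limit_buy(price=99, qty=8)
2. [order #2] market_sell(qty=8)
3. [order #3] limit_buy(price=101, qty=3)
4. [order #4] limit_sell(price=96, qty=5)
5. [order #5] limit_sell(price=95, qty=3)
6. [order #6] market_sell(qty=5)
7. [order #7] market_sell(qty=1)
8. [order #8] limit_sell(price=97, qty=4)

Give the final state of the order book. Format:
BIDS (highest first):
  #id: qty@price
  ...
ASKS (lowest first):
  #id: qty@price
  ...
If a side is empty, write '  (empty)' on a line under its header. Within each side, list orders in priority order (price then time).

After op 1 [order #1] limit_buy(price=99, qty=8): fills=none; bids=[#1:8@99] asks=[-]
After op 2 [order #2] market_sell(qty=8): fills=#1x#2:8@99; bids=[-] asks=[-]
After op 3 [order #3] limit_buy(price=101, qty=3): fills=none; bids=[#3:3@101] asks=[-]
After op 4 [order #4] limit_sell(price=96, qty=5): fills=#3x#4:3@101; bids=[-] asks=[#4:2@96]
After op 5 [order #5] limit_sell(price=95, qty=3): fills=none; bids=[-] asks=[#5:3@95 #4:2@96]
After op 6 [order #6] market_sell(qty=5): fills=none; bids=[-] asks=[#5:3@95 #4:2@96]
After op 7 [order #7] market_sell(qty=1): fills=none; bids=[-] asks=[#5:3@95 #4:2@96]
After op 8 [order #8] limit_sell(price=97, qty=4): fills=none; bids=[-] asks=[#5:3@95 #4:2@96 #8:4@97]

Answer: BIDS (highest first):
  (empty)
ASKS (lowest first):
  #5: 3@95
  #4: 2@96
  #8: 4@97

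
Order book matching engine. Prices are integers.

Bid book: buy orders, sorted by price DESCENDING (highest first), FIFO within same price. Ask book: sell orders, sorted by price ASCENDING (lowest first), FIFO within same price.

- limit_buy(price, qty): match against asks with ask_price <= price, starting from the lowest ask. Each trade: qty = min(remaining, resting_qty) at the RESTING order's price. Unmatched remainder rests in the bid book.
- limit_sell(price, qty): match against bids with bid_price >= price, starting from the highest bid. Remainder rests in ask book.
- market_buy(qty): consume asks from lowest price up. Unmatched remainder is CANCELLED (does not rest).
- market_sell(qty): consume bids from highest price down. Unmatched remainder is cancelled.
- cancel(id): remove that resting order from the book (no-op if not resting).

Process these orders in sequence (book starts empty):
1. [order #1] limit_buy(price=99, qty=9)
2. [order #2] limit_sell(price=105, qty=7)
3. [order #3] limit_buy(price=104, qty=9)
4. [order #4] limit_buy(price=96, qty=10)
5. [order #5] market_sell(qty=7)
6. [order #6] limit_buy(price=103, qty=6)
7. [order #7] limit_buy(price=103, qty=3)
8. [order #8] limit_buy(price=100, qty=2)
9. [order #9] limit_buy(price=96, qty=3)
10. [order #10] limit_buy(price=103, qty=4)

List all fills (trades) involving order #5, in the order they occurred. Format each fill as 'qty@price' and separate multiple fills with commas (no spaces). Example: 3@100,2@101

Answer: 7@104

Derivation:
After op 1 [order #1] limit_buy(price=99, qty=9): fills=none; bids=[#1:9@99] asks=[-]
After op 2 [order #2] limit_sell(price=105, qty=7): fills=none; bids=[#1:9@99] asks=[#2:7@105]
After op 3 [order #3] limit_buy(price=104, qty=9): fills=none; bids=[#3:9@104 #1:9@99] asks=[#2:7@105]
After op 4 [order #4] limit_buy(price=96, qty=10): fills=none; bids=[#3:9@104 #1:9@99 #4:10@96] asks=[#2:7@105]
After op 5 [order #5] market_sell(qty=7): fills=#3x#5:7@104; bids=[#3:2@104 #1:9@99 #4:10@96] asks=[#2:7@105]
After op 6 [order #6] limit_buy(price=103, qty=6): fills=none; bids=[#3:2@104 #6:6@103 #1:9@99 #4:10@96] asks=[#2:7@105]
After op 7 [order #7] limit_buy(price=103, qty=3): fills=none; bids=[#3:2@104 #6:6@103 #7:3@103 #1:9@99 #4:10@96] asks=[#2:7@105]
After op 8 [order #8] limit_buy(price=100, qty=2): fills=none; bids=[#3:2@104 #6:6@103 #7:3@103 #8:2@100 #1:9@99 #4:10@96] asks=[#2:7@105]
After op 9 [order #9] limit_buy(price=96, qty=3): fills=none; bids=[#3:2@104 #6:6@103 #7:3@103 #8:2@100 #1:9@99 #4:10@96 #9:3@96] asks=[#2:7@105]
After op 10 [order #10] limit_buy(price=103, qty=4): fills=none; bids=[#3:2@104 #6:6@103 #7:3@103 #10:4@103 #8:2@100 #1:9@99 #4:10@96 #9:3@96] asks=[#2:7@105]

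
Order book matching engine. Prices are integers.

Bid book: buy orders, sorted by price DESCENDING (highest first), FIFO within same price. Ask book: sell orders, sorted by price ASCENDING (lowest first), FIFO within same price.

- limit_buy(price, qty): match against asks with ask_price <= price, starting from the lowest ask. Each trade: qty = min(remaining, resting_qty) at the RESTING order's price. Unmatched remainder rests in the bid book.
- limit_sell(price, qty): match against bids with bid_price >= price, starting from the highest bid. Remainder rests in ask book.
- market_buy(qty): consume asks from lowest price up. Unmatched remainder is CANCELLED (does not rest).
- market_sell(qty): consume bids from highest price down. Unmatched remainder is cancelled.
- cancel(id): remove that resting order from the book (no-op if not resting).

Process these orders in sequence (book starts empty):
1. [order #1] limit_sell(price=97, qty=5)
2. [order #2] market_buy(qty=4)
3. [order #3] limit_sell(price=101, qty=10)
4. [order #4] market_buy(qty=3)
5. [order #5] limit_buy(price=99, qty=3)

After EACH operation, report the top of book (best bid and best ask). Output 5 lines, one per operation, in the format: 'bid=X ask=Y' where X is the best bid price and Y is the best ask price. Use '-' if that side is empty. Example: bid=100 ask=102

Answer: bid=- ask=97
bid=- ask=97
bid=- ask=97
bid=- ask=101
bid=99 ask=101

Derivation:
After op 1 [order #1] limit_sell(price=97, qty=5): fills=none; bids=[-] asks=[#1:5@97]
After op 2 [order #2] market_buy(qty=4): fills=#2x#1:4@97; bids=[-] asks=[#1:1@97]
After op 3 [order #3] limit_sell(price=101, qty=10): fills=none; bids=[-] asks=[#1:1@97 #3:10@101]
After op 4 [order #4] market_buy(qty=3): fills=#4x#1:1@97 #4x#3:2@101; bids=[-] asks=[#3:8@101]
After op 5 [order #5] limit_buy(price=99, qty=3): fills=none; bids=[#5:3@99] asks=[#3:8@101]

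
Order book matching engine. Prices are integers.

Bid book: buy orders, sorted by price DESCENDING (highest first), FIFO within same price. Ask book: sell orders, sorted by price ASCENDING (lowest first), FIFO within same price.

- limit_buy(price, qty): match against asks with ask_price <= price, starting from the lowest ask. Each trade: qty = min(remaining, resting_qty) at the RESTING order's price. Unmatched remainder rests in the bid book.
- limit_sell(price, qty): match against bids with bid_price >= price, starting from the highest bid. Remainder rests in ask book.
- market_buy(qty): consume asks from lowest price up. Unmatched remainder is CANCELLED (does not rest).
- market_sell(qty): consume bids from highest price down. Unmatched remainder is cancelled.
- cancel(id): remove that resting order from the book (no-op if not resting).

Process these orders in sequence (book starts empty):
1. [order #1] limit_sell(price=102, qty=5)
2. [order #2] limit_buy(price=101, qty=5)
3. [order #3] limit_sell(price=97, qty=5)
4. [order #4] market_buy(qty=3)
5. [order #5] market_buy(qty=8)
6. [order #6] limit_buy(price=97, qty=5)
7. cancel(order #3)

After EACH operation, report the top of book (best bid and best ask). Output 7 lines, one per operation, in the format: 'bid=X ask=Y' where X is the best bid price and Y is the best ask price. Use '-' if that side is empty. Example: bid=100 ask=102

Answer: bid=- ask=102
bid=101 ask=102
bid=- ask=102
bid=- ask=102
bid=- ask=-
bid=97 ask=-
bid=97 ask=-

Derivation:
After op 1 [order #1] limit_sell(price=102, qty=5): fills=none; bids=[-] asks=[#1:5@102]
After op 2 [order #2] limit_buy(price=101, qty=5): fills=none; bids=[#2:5@101] asks=[#1:5@102]
After op 3 [order #3] limit_sell(price=97, qty=5): fills=#2x#3:5@101; bids=[-] asks=[#1:5@102]
After op 4 [order #4] market_buy(qty=3): fills=#4x#1:3@102; bids=[-] asks=[#1:2@102]
After op 5 [order #5] market_buy(qty=8): fills=#5x#1:2@102; bids=[-] asks=[-]
After op 6 [order #6] limit_buy(price=97, qty=5): fills=none; bids=[#6:5@97] asks=[-]
After op 7 cancel(order #3): fills=none; bids=[#6:5@97] asks=[-]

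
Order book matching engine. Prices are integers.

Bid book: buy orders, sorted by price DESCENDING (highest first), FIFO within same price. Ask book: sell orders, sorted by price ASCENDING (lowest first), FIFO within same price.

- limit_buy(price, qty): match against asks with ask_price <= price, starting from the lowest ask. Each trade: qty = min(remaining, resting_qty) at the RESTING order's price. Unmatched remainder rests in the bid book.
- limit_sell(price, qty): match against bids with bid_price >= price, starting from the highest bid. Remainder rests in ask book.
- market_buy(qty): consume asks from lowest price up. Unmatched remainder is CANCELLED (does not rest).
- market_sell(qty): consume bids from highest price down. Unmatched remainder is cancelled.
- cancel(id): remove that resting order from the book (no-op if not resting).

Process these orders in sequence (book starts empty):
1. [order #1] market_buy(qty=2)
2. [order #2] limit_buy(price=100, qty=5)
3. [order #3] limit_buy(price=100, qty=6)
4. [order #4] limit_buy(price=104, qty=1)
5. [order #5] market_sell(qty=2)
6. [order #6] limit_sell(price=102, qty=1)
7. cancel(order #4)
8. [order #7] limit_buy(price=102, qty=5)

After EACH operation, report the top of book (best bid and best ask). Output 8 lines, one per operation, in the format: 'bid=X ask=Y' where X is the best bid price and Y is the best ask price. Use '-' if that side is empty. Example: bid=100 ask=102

Answer: bid=- ask=-
bid=100 ask=-
bid=100 ask=-
bid=104 ask=-
bid=100 ask=-
bid=100 ask=102
bid=100 ask=102
bid=102 ask=-

Derivation:
After op 1 [order #1] market_buy(qty=2): fills=none; bids=[-] asks=[-]
After op 2 [order #2] limit_buy(price=100, qty=5): fills=none; bids=[#2:5@100] asks=[-]
After op 3 [order #3] limit_buy(price=100, qty=6): fills=none; bids=[#2:5@100 #3:6@100] asks=[-]
After op 4 [order #4] limit_buy(price=104, qty=1): fills=none; bids=[#4:1@104 #2:5@100 #3:6@100] asks=[-]
After op 5 [order #5] market_sell(qty=2): fills=#4x#5:1@104 #2x#5:1@100; bids=[#2:4@100 #3:6@100] asks=[-]
After op 6 [order #6] limit_sell(price=102, qty=1): fills=none; bids=[#2:4@100 #3:6@100] asks=[#6:1@102]
After op 7 cancel(order #4): fills=none; bids=[#2:4@100 #3:6@100] asks=[#6:1@102]
After op 8 [order #7] limit_buy(price=102, qty=5): fills=#7x#6:1@102; bids=[#7:4@102 #2:4@100 #3:6@100] asks=[-]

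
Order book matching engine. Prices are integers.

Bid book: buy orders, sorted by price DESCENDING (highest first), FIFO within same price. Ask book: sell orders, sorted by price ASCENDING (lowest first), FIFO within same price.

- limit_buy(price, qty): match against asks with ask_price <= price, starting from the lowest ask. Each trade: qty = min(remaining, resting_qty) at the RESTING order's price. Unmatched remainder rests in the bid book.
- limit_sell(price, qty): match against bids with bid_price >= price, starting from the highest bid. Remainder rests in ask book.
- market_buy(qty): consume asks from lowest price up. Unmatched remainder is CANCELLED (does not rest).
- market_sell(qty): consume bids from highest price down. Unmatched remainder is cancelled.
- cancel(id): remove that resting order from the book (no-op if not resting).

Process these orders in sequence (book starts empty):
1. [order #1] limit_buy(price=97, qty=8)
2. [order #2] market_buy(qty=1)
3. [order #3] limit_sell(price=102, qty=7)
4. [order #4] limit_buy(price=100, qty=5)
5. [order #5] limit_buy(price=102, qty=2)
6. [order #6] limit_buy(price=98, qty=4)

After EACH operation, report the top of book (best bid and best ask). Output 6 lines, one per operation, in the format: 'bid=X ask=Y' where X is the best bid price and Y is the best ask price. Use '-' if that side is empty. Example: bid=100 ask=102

Answer: bid=97 ask=-
bid=97 ask=-
bid=97 ask=102
bid=100 ask=102
bid=100 ask=102
bid=100 ask=102

Derivation:
After op 1 [order #1] limit_buy(price=97, qty=8): fills=none; bids=[#1:8@97] asks=[-]
After op 2 [order #2] market_buy(qty=1): fills=none; bids=[#1:8@97] asks=[-]
After op 3 [order #3] limit_sell(price=102, qty=7): fills=none; bids=[#1:8@97] asks=[#3:7@102]
After op 4 [order #4] limit_buy(price=100, qty=5): fills=none; bids=[#4:5@100 #1:8@97] asks=[#3:7@102]
After op 5 [order #5] limit_buy(price=102, qty=2): fills=#5x#3:2@102; bids=[#4:5@100 #1:8@97] asks=[#3:5@102]
After op 6 [order #6] limit_buy(price=98, qty=4): fills=none; bids=[#4:5@100 #6:4@98 #1:8@97] asks=[#3:5@102]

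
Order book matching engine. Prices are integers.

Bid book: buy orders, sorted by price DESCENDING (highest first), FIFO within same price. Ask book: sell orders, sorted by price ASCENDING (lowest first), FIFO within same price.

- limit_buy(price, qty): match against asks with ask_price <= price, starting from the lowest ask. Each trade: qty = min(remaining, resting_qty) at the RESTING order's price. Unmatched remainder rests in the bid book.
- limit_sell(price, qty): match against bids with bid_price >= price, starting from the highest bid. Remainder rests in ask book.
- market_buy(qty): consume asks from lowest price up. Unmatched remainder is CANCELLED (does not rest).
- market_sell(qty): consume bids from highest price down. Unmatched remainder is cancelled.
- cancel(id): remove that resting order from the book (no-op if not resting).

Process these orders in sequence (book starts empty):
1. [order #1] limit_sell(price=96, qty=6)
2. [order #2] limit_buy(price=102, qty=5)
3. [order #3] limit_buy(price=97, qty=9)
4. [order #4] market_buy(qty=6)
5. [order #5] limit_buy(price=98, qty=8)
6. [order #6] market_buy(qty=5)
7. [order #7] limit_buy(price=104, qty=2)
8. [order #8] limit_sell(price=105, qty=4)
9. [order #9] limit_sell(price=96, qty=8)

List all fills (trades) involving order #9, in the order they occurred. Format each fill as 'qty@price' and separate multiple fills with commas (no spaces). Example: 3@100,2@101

Answer: 2@104,6@98

Derivation:
After op 1 [order #1] limit_sell(price=96, qty=6): fills=none; bids=[-] asks=[#1:6@96]
After op 2 [order #2] limit_buy(price=102, qty=5): fills=#2x#1:5@96; bids=[-] asks=[#1:1@96]
After op 3 [order #3] limit_buy(price=97, qty=9): fills=#3x#1:1@96; bids=[#3:8@97] asks=[-]
After op 4 [order #4] market_buy(qty=6): fills=none; bids=[#3:8@97] asks=[-]
After op 5 [order #5] limit_buy(price=98, qty=8): fills=none; bids=[#5:8@98 #3:8@97] asks=[-]
After op 6 [order #6] market_buy(qty=5): fills=none; bids=[#5:8@98 #3:8@97] asks=[-]
After op 7 [order #7] limit_buy(price=104, qty=2): fills=none; bids=[#7:2@104 #5:8@98 #3:8@97] asks=[-]
After op 8 [order #8] limit_sell(price=105, qty=4): fills=none; bids=[#7:2@104 #5:8@98 #3:8@97] asks=[#8:4@105]
After op 9 [order #9] limit_sell(price=96, qty=8): fills=#7x#9:2@104 #5x#9:6@98; bids=[#5:2@98 #3:8@97] asks=[#8:4@105]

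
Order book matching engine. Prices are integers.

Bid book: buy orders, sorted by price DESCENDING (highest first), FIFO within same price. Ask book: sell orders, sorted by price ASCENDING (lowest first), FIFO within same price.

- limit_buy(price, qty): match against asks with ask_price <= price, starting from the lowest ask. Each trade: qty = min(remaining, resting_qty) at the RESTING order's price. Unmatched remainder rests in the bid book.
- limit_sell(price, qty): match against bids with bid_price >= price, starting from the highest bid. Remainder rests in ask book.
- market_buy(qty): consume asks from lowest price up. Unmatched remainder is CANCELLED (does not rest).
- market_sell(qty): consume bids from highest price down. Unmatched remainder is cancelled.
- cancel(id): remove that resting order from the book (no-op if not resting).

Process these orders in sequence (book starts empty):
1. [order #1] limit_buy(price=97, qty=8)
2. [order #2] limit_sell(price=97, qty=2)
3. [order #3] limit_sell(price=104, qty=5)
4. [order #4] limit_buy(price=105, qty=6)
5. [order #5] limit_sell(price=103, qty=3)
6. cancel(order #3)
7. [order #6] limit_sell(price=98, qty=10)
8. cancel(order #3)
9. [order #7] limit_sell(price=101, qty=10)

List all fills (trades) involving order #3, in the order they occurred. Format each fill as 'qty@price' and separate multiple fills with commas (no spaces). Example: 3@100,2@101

After op 1 [order #1] limit_buy(price=97, qty=8): fills=none; bids=[#1:8@97] asks=[-]
After op 2 [order #2] limit_sell(price=97, qty=2): fills=#1x#2:2@97; bids=[#1:6@97] asks=[-]
After op 3 [order #3] limit_sell(price=104, qty=5): fills=none; bids=[#1:6@97] asks=[#3:5@104]
After op 4 [order #4] limit_buy(price=105, qty=6): fills=#4x#3:5@104; bids=[#4:1@105 #1:6@97] asks=[-]
After op 5 [order #5] limit_sell(price=103, qty=3): fills=#4x#5:1@105; bids=[#1:6@97] asks=[#5:2@103]
After op 6 cancel(order #3): fills=none; bids=[#1:6@97] asks=[#5:2@103]
After op 7 [order #6] limit_sell(price=98, qty=10): fills=none; bids=[#1:6@97] asks=[#6:10@98 #5:2@103]
After op 8 cancel(order #3): fills=none; bids=[#1:6@97] asks=[#6:10@98 #5:2@103]
After op 9 [order #7] limit_sell(price=101, qty=10): fills=none; bids=[#1:6@97] asks=[#6:10@98 #7:10@101 #5:2@103]

Answer: 5@104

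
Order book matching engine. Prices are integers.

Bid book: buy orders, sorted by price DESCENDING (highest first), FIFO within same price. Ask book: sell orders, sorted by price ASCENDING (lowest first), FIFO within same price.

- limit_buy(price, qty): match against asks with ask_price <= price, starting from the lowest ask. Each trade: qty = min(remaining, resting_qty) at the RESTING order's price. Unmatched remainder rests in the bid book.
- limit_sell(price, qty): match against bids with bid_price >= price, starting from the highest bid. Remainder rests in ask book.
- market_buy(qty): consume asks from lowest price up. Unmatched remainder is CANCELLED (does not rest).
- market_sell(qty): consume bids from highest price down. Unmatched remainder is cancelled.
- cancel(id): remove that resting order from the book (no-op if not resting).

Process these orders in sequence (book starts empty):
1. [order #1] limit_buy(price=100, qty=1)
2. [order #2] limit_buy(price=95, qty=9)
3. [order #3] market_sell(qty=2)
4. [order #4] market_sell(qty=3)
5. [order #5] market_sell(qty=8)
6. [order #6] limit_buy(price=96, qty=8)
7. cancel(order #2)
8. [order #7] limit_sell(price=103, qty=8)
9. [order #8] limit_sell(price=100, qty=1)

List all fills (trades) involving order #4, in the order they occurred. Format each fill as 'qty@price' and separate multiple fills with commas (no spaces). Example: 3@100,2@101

After op 1 [order #1] limit_buy(price=100, qty=1): fills=none; bids=[#1:1@100] asks=[-]
After op 2 [order #2] limit_buy(price=95, qty=9): fills=none; bids=[#1:1@100 #2:9@95] asks=[-]
After op 3 [order #3] market_sell(qty=2): fills=#1x#3:1@100 #2x#3:1@95; bids=[#2:8@95] asks=[-]
After op 4 [order #4] market_sell(qty=3): fills=#2x#4:3@95; bids=[#2:5@95] asks=[-]
After op 5 [order #5] market_sell(qty=8): fills=#2x#5:5@95; bids=[-] asks=[-]
After op 6 [order #6] limit_buy(price=96, qty=8): fills=none; bids=[#6:8@96] asks=[-]
After op 7 cancel(order #2): fills=none; bids=[#6:8@96] asks=[-]
After op 8 [order #7] limit_sell(price=103, qty=8): fills=none; bids=[#6:8@96] asks=[#7:8@103]
After op 9 [order #8] limit_sell(price=100, qty=1): fills=none; bids=[#6:8@96] asks=[#8:1@100 #7:8@103]

Answer: 3@95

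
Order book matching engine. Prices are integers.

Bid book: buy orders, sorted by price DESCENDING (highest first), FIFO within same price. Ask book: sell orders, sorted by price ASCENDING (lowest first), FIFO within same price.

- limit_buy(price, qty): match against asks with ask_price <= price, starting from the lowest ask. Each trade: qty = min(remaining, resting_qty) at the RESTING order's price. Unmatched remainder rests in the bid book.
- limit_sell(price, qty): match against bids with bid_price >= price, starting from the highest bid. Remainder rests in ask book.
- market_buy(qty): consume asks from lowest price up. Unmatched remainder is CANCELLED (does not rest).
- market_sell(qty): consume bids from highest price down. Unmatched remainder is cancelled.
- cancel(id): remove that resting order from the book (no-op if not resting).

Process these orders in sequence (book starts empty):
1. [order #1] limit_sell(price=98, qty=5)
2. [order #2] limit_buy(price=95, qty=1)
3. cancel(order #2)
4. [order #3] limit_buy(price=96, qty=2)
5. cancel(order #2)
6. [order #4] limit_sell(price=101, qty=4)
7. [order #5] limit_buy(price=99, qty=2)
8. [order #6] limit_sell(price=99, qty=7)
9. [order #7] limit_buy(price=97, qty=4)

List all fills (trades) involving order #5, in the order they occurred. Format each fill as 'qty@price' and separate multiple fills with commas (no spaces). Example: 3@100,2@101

Answer: 2@98

Derivation:
After op 1 [order #1] limit_sell(price=98, qty=5): fills=none; bids=[-] asks=[#1:5@98]
After op 2 [order #2] limit_buy(price=95, qty=1): fills=none; bids=[#2:1@95] asks=[#1:5@98]
After op 3 cancel(order #2): fills=none; bids=[-] asks=[#1:5@98]
After op 4 [order #3] limit_buy(price=96, qty=2): fills=none; bids=[#3:2@96] asks=[#1:5@98]
After op 5 cancel(order #2): fills=none; bids=[#3:2@96] asks=[#1:5@98]
After op 6 [order #4] limit_sell(price=101, qty=4): fills=none; bids=[#3:2@96] asks=[#1:5@98 #4:4@101]
After op 7 [order #5] limit_buy(price=99, qty=2): fills=#5x#1:2@98; bids=[#3:2@96] asks=[#1:3@98 #4:4@101]
After op 8 [order #6] limit_sell(price=99, qty=7): fills=none; bids=[#3:2@96] asks=[#1:3@98 #6:7@99 #4:4@101]
After op 9 [order #7] limit_buy(price=97, qty=4): fills=none; bids=[#7:4@97 #3:2@96] asks=[#1:3@98 #6:7@99 #4:4@101]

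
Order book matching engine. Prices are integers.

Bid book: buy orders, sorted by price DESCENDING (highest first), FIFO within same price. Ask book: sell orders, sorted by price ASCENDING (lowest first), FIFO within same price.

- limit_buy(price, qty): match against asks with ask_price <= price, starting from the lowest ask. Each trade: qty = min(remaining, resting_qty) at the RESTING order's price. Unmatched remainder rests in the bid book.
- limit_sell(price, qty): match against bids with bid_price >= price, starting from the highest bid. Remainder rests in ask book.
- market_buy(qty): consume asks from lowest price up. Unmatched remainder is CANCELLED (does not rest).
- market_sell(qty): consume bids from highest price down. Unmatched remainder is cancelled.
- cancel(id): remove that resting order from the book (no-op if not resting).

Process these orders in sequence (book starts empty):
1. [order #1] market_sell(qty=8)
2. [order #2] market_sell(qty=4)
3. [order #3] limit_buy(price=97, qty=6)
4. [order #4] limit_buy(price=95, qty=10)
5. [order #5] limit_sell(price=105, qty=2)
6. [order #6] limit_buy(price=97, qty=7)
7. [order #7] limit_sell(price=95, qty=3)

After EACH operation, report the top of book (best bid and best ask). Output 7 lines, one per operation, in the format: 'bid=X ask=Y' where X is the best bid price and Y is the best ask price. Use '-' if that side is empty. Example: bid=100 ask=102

After op 1 [order #1] market_sell(qty=8): fills=none; bids=[-] asks=[-]
After op 2 [order #2] market_sell(qty=4): fills=none; bids=[-] asks=[-]
After op 3 [order #3] limit_buy(price=97, qty=6): fills=none; bids=[#3:6@97] asks=[-]
After op 4 [order #4] limit_buy(price=95, qty=10): fills=none; bids=[#3:6@97 #4:10@95] asks=[-]
After op 5 [order #5] limit_sell(price=105, qty=2): fills=none; bids=[#3:6@97 #4:10@95] asks=[#5:2@105]
After op 6 [order #6] limit_buy(price=97, qty=7): fills=none; bids=[#3:6@97 #6:7@97 #4:10@95] asks=[#5:2@105]
After op 7 [order #7] limit_sell(price=95, qty=3): fills=#3x#7:3@97; bids=[#3:3@97 #6:7@97 #4:10@95] asks=[#5:2@105]

Answer: bid=- ask=-
bid=- ask=-
bid=97 ask=-
bid=97 ask=-
bid=97 ask=105
bid=97 ask=105
bid=97 ask=105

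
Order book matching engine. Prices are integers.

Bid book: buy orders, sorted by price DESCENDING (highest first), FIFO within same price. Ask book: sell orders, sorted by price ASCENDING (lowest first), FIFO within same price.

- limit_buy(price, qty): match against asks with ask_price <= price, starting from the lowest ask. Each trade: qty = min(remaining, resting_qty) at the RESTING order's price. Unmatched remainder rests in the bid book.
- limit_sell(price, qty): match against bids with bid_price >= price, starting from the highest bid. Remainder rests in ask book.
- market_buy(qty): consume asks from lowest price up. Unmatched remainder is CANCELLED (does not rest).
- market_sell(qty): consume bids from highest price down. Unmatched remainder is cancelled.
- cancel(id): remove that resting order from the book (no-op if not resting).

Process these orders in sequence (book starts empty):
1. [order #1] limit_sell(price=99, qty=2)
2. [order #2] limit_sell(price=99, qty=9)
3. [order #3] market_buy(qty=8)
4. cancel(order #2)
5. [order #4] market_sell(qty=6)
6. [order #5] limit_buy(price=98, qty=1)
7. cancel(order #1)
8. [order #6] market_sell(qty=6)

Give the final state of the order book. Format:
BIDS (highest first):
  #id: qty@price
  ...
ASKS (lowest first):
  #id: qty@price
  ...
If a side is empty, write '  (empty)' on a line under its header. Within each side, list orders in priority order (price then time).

Answer: BIDS (highest first):
  (empty)
ASKS (lowest first):
  (empty)

Derivation:
After op 1 [order #1] limit_sell(price=99, qty=2): fills=none; bids=[-] asks=[#1:2@99]
After op 2 [order #2] limit_sell(price=99, qty=9): fills=none; bids=[-] asks=[#1:2@99 #2:9@99]
After op 3 [order #3] market_buy(qty=8): fills=#3x#1:2@99 #3x#2:6@99; bids=[-] asks=[#2:3@99]
After op 4 cancel(order #2): fills=none; bids=[-] asks=[-]
After op 5 [order #4] market_sell(qty=6): fills=none; bids=[-] asks=[-]
After op 6 [order #5] limit_buy(price=98, qty=1): fills=none; bids=[#5:1@98] asks=[-]
After op 7 cancel(order #1): fills=none; bids=[#5:1@98] asks=[-]
After op 8 [order #6] market_sell(qty=6): fills=#5x#6:1@98; bids=[-] asks=[-]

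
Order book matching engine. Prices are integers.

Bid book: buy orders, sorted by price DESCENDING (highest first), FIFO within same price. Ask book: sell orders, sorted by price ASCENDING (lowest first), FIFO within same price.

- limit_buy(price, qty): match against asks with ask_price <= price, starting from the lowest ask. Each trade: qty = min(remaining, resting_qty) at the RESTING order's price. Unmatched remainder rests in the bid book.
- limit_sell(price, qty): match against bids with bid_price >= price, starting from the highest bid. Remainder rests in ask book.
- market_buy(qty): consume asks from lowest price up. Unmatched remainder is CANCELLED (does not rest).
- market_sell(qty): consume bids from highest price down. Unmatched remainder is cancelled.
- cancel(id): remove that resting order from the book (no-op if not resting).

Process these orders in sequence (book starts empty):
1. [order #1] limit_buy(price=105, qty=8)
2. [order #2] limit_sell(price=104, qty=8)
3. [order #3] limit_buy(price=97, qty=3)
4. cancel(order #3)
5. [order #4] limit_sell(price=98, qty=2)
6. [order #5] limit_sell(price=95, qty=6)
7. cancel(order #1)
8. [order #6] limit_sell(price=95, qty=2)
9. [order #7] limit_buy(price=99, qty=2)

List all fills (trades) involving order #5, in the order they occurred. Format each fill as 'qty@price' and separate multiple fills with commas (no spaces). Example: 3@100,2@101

Answer: 2@95

Derivation:
After op 1 [order #1] limit_buy(price=105, qty=8): fills=none; bids=[#1:8@105] asks=[-]
After op 2 [order #2] limit_sell(price=104, qty=8): fills=#1x#2:8@105; bids=[-] asks=[-]
After op 3 [order #3] limit_buy(price=97, qty=3): fills=none; bids=[#3:3@97] asks=[-]
After op 4 cancel(order #3): fills=none; bids=[-] asks=[-]
After op 5 [order #4] limit_sell(price=98, qty=2): fills=none; bids=[-] asks=[#4:2@98]
After op 6 [order #5] limit_sell(price=95, qty=6): fills=none; bids=[-] asks=[#5:6@95 #4:2@98]
After op 7 cancel(order #1): fills=none; bids=[-] asks=[#5:6@95 #4:2@98]
After op 8 [order #6] limit_sell(price=95, qty=2): fills=none; bids=[-] asks=[#5:6@95 #6:2@95 #4:2@98]
After op 9 [order #7] limit_buy(price=99, qty=2): fills=#7x#5:2@95; bids=[-] asks=[#5:4@95 #6:2@95 #4:2@98]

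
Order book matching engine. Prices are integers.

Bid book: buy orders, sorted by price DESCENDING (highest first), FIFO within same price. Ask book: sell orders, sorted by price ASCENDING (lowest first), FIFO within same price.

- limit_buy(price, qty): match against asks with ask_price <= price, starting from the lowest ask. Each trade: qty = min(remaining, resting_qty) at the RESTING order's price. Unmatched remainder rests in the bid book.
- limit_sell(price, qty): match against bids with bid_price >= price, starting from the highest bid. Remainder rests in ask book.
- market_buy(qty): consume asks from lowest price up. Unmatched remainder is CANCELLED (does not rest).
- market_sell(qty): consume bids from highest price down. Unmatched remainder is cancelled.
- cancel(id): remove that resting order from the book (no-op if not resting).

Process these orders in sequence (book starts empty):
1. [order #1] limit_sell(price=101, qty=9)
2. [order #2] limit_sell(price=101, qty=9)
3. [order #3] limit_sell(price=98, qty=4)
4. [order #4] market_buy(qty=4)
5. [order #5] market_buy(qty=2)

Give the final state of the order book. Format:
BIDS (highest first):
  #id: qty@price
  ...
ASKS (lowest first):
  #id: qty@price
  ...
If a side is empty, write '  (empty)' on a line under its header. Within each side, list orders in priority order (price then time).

Answer: BIDS (highest first):
  (empty)
ASKS (lowest first):
  #1: 7@101
  #2: 9@101

Derivation:
After op 1 [order #1] limit_sell(price=101, qty=9): fills=none; bids=[-] asks=[#1:9@101]
After op 2 [order #2] limit_sell(price=101, qty=9): fills=none; bids=[-] asks=[#1:9@101 #2:9@101]
After op 3 [order #3] limit_sell(price=98, qty=4): fills=none; bids=[-] asks=[#3:4@98 #1:9@101 #2:9@101]
After op 4 [order #4] market_buy(qty=4): fills=#4x#3:4@98; bids=[-] asks=[#1:9@101 #2:9@101]
After op 5 [order #5] market_buy(qty=2): fills=#5x#1:2@101; bids=[-] asks=[#1:7@101 #2:9@101]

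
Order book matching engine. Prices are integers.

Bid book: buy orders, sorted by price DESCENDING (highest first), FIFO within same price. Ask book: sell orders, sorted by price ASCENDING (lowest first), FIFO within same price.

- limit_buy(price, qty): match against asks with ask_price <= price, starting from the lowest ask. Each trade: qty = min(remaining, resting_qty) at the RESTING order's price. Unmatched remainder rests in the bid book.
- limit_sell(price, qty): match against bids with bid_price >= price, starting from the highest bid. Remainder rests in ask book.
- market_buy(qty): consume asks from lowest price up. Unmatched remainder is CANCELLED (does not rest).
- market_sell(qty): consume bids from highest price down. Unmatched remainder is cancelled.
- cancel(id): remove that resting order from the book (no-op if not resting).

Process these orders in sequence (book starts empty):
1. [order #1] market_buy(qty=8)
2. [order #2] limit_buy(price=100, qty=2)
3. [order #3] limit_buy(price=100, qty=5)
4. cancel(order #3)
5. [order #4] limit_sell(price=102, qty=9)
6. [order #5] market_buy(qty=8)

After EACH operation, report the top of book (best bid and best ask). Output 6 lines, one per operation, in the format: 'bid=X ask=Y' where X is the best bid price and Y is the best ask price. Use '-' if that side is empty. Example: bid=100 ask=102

After op 1 [order #1] market_buy(qty=8): fills=none; bids=[-] asks=[-]
After op 2 [order #2] limit_buy(price=100, qty=2): fills=none; bids=[#2:2@100] asks=[-]
After op 3 [order #3] limit_buy(price=100, qty=5): fills=none; bids=[#2:2@100 #3:5@100] asks=[-]
After op 4 cancel(order #3): fills=none; bids=[#2:2@100] asks=[-]
After op 5 [order #4] limit_sell(price=102, qty=9): fills=none; bids=[#2:2@100] asks=[#4:9@102]
After op 6 [order #5] market_buy(qty=8): fills=#5x#4:8@102; bids=[#2:2@100] asks=[#4:1@102]

Answer: bid=- ask=-
bid=100 ask=-
bid=100 ask=-
bid=100 ask=-
bid=100 ask=102
bid=100 ask=102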